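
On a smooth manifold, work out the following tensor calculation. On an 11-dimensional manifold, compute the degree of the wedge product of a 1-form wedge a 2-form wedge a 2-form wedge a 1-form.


The degree of a wedge product is the sum of the degrees of the individual forms.
Degrees: 1, 2, 2, 1
Total degree = 1 + 2 + 2 + 1 = 6

6


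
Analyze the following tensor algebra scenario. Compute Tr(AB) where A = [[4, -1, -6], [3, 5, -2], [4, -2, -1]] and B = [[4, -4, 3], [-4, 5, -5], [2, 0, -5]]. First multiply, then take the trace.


Tr(AB) = sum_i (AB)_{ii} where (AB)_{ii} = sum_k A_{ik} B_{ki}.
(AB)_{11} = 4*4 + -1*-4 + -6*2 = 8
(AB)_{22} = 3*-4 + 5*5 + -2*0 = 13
(AB)_{33} = 4*3 + -2*-5 + -1*-5 = 27
Tr(AB) = 8 + 13 + 27 = 48

48


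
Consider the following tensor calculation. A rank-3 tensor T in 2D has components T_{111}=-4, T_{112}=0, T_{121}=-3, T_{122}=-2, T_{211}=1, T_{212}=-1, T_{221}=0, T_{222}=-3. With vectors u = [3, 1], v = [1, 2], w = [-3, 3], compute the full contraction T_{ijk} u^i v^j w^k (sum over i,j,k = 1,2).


S = sum over i,j,k of T_{ijk} u_i v_j w_k. Expanding all 8 terms:
T_{111}*u_1*v_1*w_1 = -4*3*1*-3 = 36  (running total: 36)
T_{112}*u_1*v_1*w_2 = 0*3*1*3 = 0  (running total: 36)
T_{121}*u_1*v_2*w_1 = -3*3*2*-3 = 54  (running total: 90)
T_{122}*u_1*v_2*w_2 = -2*3*2*3 = -36  (running total: 54)
T_{211}*u_2*v_1*w_1 = 1*1*1*-3 = -3  (running total: 51)
T_{212}*u_2*v_1*w_2 = -1*1*1*3 = -3  (running total: 48)
T_{221}*u_2*v_2*w_1 = 0*1*2*-3 = 0  (running total: 48)
T_{222}*u_2*v_2*w_2 = -3*1*2*3 = -18  (running total: 30)
S = 30

30


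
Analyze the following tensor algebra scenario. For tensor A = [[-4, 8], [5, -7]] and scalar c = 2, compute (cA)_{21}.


Scalar multiplication: (cA)_{ij} = c * A_{ij}.
c = 2
A_{21} = 5
(cA)_{21} = 2 * 5 = 10

10


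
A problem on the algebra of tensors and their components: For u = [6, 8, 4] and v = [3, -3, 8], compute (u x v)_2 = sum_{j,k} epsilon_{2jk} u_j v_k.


(u x v)_2 = sum_{j,k} epsilon_{2jk} u_j v_k. Only permutations of (1,2,3) contribute; the two non-zero terms are:
eps_{213} u_1 v_3 = -1 * 6 * 8 = -48
eps_{231} u_3 v_1 = 1 * 4 * 3 = 12
(u x v)_2 = -36

-36


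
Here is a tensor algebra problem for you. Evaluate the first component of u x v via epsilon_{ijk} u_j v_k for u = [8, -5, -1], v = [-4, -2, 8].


(u x v)_1 = sum_{j,k} epsilon_{1jk} u_j v_k. Only permutations of (1,2,3) contribute; the two non-zero terms are:
eps_{123} u_2 v_3 = 1 * -5 * 8 = -40
eps_{132} u_3 v_2 = -1 * -1 * -2 = -2
(u x v)_1 = -42

-42


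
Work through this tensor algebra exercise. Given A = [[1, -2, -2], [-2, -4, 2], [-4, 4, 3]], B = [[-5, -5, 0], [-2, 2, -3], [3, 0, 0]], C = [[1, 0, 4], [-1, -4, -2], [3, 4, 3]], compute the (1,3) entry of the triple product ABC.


(ABC)_{13} = sum_m (AB)_{1m} C_{m3}. First compute row 1 of AB.
(AB)_{11} = 1*-5 + -2*-2 + -2*3 = -7
(AB)_{12} = 1*-5 + -2*2 + -2*0 = -9
(AB)_{13} = 1*0 + -2*-3 + -2*0 = 6
Now contract with column 3 of C:
(AB)_{11} * C_{13} = -7 * 4 = -28
(AB)_{12} * C_{23} = -9 * -2 = 18
(AB)_{13} * C_{33} = 6 * 3 = 18
(ABC)_{13} = -28 + 18 + 18 = 8

8


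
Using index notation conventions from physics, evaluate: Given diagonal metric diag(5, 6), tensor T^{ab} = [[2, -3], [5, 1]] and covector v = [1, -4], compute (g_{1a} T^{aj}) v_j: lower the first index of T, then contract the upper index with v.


Step 1: lower the first index. For a diagonal metric, g_{ia} T^{aj} = g_{ii} T^{ij} (no sum on i).
g_{11} = 5
S_1{}^1 = 5 * T^{11} = 5 * 2 = 10
S_1{}^2 = 5 * T^{12} = 5 * -3 = -15
Step 2: contract S_1{}^j with v_j.
S_1{}^1 * v_1 = 10 * 1 = 10
S_1{}^2 * v_2 = -15 * -4 = 60
Result = 10 + 60 = 70

70


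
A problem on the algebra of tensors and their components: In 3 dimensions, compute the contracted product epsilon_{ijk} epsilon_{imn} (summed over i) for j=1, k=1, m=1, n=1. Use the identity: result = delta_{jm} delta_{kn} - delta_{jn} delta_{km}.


Using the identity: epsilon_{ijk} epsilon_{imn} = delta_{jm} delta_{kn} - delta_{jn} delta_{km}.
delta_{11} = 1
delta_{11} = 1
delta_{11} = 1
delta_{11} = 1
Result = 1 * 1 - 1 * 1 = 1 - 1 = 0

0


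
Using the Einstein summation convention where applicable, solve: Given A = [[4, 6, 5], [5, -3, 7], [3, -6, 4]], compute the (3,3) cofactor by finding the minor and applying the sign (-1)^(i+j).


To find cofactor C_{33}, delete row 3 and column 3.
The resulting 2x2 submatrix is: [[4, 6], [5, -3]]
Minor M_{33} = 4*-3 - 6*5
  = -12 - 30 = -42
Sign = (-1)^(3+3) = (-1)^6 = 1
Cofactor C_{33} = 1 * -42 = -42

-42


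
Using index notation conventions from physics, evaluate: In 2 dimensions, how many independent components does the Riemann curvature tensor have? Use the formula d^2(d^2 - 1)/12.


The Riemann tensor in d dimensions has d^2(d^2 - 1)/12 independent components.
d = 2, so d^2 = 4
d^2 - 1 = 3
d^2(d^2 - 1) = 4 * 3 = 12
Divide by 12: 12 / 12 = 1

1


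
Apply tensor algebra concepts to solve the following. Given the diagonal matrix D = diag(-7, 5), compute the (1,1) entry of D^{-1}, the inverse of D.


For a diagonal matrix, the inverse has entries (D^{-1})_{ii} = 1/d_{ii}.
The diagonal entries are: d_{11} = -7, d_{22} = 5
We need (D^{-1})_{11} = 1/d_{11} = 1/-7 = -1/7

-1/7


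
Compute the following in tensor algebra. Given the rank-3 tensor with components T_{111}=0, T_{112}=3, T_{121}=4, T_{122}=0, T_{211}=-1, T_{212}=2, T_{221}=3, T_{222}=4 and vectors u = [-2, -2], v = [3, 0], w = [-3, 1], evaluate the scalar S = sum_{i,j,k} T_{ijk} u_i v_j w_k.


S = sum over i,j,k of T_{ijk} u_i v_j w_k. Expanding all 8 terms:
T_{111}*u_1*v_1*w_1 = 0*-2*3*-3 = 0  (running total: 0)
T_{112}*u_1*v_1*w_2 = 3*-2*3*1 = -18  (running total: -18)
T_{121}*u_1*v_2*w_1 = 4*-2*0*-3 = 0  (running total: -18)
T_{122}*u_1*v_2*w_2 = 0*-2*0*1 = 0  (running total: -18)
T_{211}*u_2*v_1*w_1 = -1*-2*3*-3 = -18  (running total: -36)
T_{212}*u_2*v_1*w_2 = 2*-2*3*1 = -12  (running total: -48)
T_{221}*u_2*v_2*w_1 = 3*-2*0*-3 = 0  (running total: -48)
T_{222}*u_2*v_2*w_2 = 4*-2*0*1 = 0  (running total: -48)
S = -48

-48


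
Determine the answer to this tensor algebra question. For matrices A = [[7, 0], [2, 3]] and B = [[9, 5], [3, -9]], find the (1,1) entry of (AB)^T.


(AB)^T_{ij} = (AB)_{ji} = sum_k A_{jk} B_{ki}.
For i=1, j=1 we need (AB)_{11}:
A_{11} * B_{11} = 7 * 9 = 63
A_{12} * B_{21} = 0 * 3 = 0
Sum = 63 + 0 = 63

63


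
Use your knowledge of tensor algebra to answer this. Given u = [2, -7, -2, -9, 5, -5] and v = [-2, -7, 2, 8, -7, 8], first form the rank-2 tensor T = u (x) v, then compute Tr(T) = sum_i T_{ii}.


The outer product gives T_{ij} = u_i v_j.
The trace (contraction) is Tr(T) = sum_i T_{ii} = sum_i u_i v_i.
Diagonal entries:
T_{11} = u_1 * v_1 = 2 * -2 = -4
T_{22} = u_2 * v_2 = -7 * -7 = 49
T_{33} = u_3 * v_3 = -2 * 2 = -4
T_{44} = u_4 * v_4 = -9 * 8 = -72
T_{55} = u_5 * v_5 = 5 * -7 = -35
T_{66} = u_6 * v_6 = -5 * 8 = -40
Tr(T) = -4 + 49 + -4 + -72 + -35 + -40 = -106

-106


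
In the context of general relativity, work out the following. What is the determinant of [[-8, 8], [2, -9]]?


For a 2x2 matrix [[a, b], [c, d]], det = a*d - b*c.
a = -8, b = 8, c = 2, d = -9
a*d = -8 * -9 = 72
b*c = 8 * 2 = 16
det = 72 - 16 = 56

56


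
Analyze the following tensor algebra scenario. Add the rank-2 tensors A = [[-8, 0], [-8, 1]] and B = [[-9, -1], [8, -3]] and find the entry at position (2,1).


Tensor addition is component-wise: (A + B)_{ij} = A_{ij} + B_{ij}.
A_{21} = -8
B_{21} = 8
(A + B)_{21} = -8 + 8 = 0

0


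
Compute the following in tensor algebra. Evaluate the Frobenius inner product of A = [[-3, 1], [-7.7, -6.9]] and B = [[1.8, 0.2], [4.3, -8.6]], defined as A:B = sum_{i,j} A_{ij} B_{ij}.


A:B = sum over all i,j of A_{ij} * B_{ij}.
Row 1: -3*1.8=-5.4, 1*0.2=0.2 => row sum = -5.2
Row 2: -7.7*4.3=-33.11, -6.9*-8.6=59.34 => row sum = 26.23
Total = -5.2 + 26.23 = 21.03

21.03


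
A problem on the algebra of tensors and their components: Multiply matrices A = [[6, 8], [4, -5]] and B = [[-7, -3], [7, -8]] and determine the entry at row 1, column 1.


(AB)_{ij} = sum_k A_{ik} B_{kj}.
For i=1, j=1:
A_{11} * B_{11} = 6 * -7 = -42
A_{12} * B_{21} = 8 * 7 = 56
Sum = -42 + 56 = 14

14


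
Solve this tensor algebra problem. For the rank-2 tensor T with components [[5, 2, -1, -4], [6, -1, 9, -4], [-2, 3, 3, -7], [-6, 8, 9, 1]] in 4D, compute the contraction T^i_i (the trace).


The contraction (trace) of a rank-2 tensor is the sum of its diagonal elements.
Diagonal entries: A[1,1] = 5, A[2,2] = -1, A[3,3] = 3, A[4,4] = 1
Tr(A) = 5 + -1 + 3 + 1 = 8

8


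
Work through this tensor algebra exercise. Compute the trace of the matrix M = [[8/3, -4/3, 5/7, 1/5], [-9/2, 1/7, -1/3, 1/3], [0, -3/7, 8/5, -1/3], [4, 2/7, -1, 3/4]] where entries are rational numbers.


The trace is the sum of diagonal entries.
Diagonal: M[1,1] = 8/3, M[2,2] = 1/7, M[3,3] = 8/5, M[4,4] = 3/4
Tr(M) = 8/3 + 1/7 + 8/5 + 3/4
Computing step by step:
After adding M[1,1]: 8/3
After adding M[2,2]: 59/21
After adding M[3,3]: 463/105
After adding M[4,4]: 2167/420
Tr(M) = 2167/420

2167/420


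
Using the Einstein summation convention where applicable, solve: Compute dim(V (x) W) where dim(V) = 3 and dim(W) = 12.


The dimension of a tensor product is the product of dimensions.
dim(V) = 3, dim(W) = 12
dim(V (x) W) = 3 * 12 = 36

36


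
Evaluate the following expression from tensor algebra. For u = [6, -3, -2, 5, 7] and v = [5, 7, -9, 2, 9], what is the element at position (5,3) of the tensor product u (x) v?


The outer product entry T_{ij} = u_i * v_j.
We need i=5, j=3.
u_5 = 7, v_3 = -9
T_{5,3} = 7 * -9 = -63

-63


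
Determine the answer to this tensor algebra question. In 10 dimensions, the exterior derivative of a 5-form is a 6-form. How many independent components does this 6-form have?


The exterior derivative of a p-form is a (p+1)-form.
Its number of independent components is C(n, p+1).
n = 10, p+1 = 6
C(10, 6) = 210

210


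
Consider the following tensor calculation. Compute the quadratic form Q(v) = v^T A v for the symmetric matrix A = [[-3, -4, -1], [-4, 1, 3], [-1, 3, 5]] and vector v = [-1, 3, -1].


First compute Av:
(Av)_1 = -3*-1 + -4*3 + -1*-1 = -8
(Av)_2 = -4*-1 + 1*3 + 3*-1 = 4
(Av)_3 = -1*-1 + 3*3 + 5*-1 = 5
Av = [-8, 4, 5]
Then v^T (Av) = -1*-8 + 3*4 + -1*5
= 8 + 12 + -5 = 15

15


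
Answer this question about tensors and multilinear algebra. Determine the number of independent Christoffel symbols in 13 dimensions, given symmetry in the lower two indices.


Christoffel symbols Gamma^k_{ij} are symmetric in i,j, so there are d * d(d+1)/2 independent symbols.
d = 13
d(d+1)/2 = 13 * 14 / 2 = 91
Total = 13 * 91 = 1183

1183


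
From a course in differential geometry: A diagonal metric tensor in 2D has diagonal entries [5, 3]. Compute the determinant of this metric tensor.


For a diagonal metric, the determinant is the product of diagonal entries.
Diagonal entries: 5, 3
det(g) = 5 * 3 = 15

15


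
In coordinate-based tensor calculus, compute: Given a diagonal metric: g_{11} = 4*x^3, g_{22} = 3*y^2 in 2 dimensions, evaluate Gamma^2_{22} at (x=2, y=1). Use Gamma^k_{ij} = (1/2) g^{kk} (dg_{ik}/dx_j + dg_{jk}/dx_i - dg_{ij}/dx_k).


For a diagonal metric, Gamma^k_{ij} = (1/2) g^{kk} (dg_{ik}/dx_j + dg_{jk}/dx_i - dg_{ij}/dx_k).
The metric is diagonal, so g_{ab} = 0 for a != b.
At the given point: g_{11} = 32, g_{22} = 3
g^{22} = 1/3
dg_{22}/dx_2 = dg_{22}/dx_2 = 6
dg_{22}/dx_2 = dg_{22}/dx_2 = 6
dg_{22}/dx_2 = dg_{22}/dx_2 = 6
Numerator = 6 + 6 - 6 = 6
Gamma^2_{22} = 6 / (2 * 3) = 1

1


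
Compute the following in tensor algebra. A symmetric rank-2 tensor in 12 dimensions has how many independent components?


A symmetric rank-2 tensor in d dimensions has d(d+1)/2 independent components.
d = 12
d(d+1)/2 = 12 * 13 / 2 = 156 / 2 = 78

78


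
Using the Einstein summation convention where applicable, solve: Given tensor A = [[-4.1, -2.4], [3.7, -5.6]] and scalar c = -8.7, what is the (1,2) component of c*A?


Scalar multiplication: (cA)_{ij} = c * A_{ij}.
c = -8.7
A_{12} = -2.4
(cA)_{12} = -8.7 * -2.4 = 20.88

20.88


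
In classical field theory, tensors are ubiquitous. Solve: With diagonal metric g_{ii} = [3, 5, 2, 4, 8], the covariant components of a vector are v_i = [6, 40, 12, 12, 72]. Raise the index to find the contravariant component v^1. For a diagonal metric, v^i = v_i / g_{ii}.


To raise an index with a diagonal metric: v^i = v_i / g_{ii}.
For index 1: v_1 = 6, g_{11} = 3
v^1 = 6 / 3 = 2

2


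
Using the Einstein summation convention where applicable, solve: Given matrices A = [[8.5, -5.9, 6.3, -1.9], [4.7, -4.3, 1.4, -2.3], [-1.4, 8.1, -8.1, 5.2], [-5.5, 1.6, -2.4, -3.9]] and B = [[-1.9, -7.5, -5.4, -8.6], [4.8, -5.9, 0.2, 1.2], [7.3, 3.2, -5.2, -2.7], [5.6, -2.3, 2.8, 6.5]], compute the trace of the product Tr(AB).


Tr(AB) = sum_i (AB)_{ii} where (AB)_{ii} = sum_k A_{ik} B_{ki}.
(AB)_{11} = 8.5*-1.9 + -5.9*4.8 + 6.3*7.3 + -1.9*5.6 = -9.12
(AB)_{22} = 4.7*-7.5 + -4.3*-5.9 + 1.4*3.2 + -2.3*-2.3 = -0.11
(AB)_{33} = -1.4*-5.4 + 8.1*0.2 + -8.1*-5.2 + 5.2*2.8 = 65.86
(AB)_{44} = -5.5*-8.6 + 1.6*1.2 + -2.4*-2.7 + -3.9*6.5 = 30.35
Tr(AB) = -9.12 + -0.11 + 65.86 + 30.35 = 86.98

86.98


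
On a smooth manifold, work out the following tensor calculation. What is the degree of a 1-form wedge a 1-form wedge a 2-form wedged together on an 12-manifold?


The degree of a wedge product is the sum of the degrees of the individual forms.
Degrees: 1, 1, 2
Total degree = 1 + 1 + 2 = 4

4


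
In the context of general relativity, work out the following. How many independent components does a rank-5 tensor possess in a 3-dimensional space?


The number of components of a rank-r tensor in d dimensions is d^r.
Here d = 3 and r = 5.
3^5 = 243

243


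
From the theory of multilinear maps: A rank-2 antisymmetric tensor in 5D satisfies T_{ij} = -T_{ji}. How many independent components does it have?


An antisymmetric rank-2 tensor satisfies A_{ij} = -A_{ji}, so diagonal entries are zero.
The independent components are the upper-triangular entries: C(n, 2) = n(n-1)/2.
n = 5
C(5, 2) = 5 * 4 / 2 = 20 / 2 = 10

10


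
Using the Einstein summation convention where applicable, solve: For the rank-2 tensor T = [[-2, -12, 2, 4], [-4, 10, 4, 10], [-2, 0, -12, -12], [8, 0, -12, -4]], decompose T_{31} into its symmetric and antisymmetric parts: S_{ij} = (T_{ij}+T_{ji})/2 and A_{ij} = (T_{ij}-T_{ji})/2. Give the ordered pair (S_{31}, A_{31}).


T_{31} = -2
T_{13} = 2
S_{31} = (-2 + 2)/2 = 0/2 = 0
A_{31} = (-2 - 2)/2 = -4/2 = -2
Check: S + A = 0 + -2 = -2 = T_{31}.

(0, -2)


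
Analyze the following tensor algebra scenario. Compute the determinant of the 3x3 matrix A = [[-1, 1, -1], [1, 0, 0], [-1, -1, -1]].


Expanding along the first row, det(A) = a11*M_11 - a12*M_12 + a13*M_13, where M_1j is the (1,j) minor.
Minor M_11 = 0*-1 - 0*-1 = 0
Minor M_12 = 1*-1 - 0*-1 = -1
Minor M_13 = 1*-1 - 0*-1 = -1
det = -1*(0) - 1*(-1) + -1*(-1)
    = 0 - -1 + 1
    = 2

2


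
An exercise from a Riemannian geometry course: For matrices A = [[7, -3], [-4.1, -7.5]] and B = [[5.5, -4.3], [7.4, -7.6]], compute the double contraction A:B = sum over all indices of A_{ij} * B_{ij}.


A:B = sum over all i,j of A_{ij} * B_{ij}.
Row 1: 7*5.5=38.5, -3*-4.3=12.9 => row sum = 51.4
Row 2: -4.1*7.4=-30.34, -7.5*-7.6=57 => row sum = 26.66
Total = 51.4 + 26.66 = 78.06

78.06


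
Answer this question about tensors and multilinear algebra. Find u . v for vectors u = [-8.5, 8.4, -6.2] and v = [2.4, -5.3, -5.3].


The inner product u . v = sum of u_i * v_i.
Term-by-term: -8.5 * 2.4, 8.4 * -5.3, -6.2 * -5.3
Products: -20.4, -44.52, 32.86
Sum = -20.4 + -44.52 + 32.86 = -32.06

-32.06


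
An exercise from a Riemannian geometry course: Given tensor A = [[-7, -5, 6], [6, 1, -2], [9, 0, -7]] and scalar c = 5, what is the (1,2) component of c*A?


Scalar multiplication: (cA)_{ij} = c * A_{ij}.
c = 5
A_{12} = -5
(cA)_{12} = 5 * -5 = -25

-25


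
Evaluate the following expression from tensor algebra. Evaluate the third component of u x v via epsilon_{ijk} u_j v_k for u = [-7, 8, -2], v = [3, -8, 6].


(u x v)_3 = sum_{j,k} epsilon_{3jk} u_j v_k. Only permutations of (1,2,3) contribute; the two non-zero terms are:
eps_{312} u_1 v_2 = 1 * -7 * -8 = 56
eps_{321} u_2 v_1 = -1 * 8 * 3 = -24
(u x v)_3 = 32

32


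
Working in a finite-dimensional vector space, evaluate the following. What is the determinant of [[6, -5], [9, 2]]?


For a 2x2 matrix [[a, b], [c, d]], det = a*d - b*c.
a = 6, b = -5, c = 9, d = 2
a*d = 6 * 2 = 12
b*c = -5 * 9 = -45
det = 12 - -45 = 57

57


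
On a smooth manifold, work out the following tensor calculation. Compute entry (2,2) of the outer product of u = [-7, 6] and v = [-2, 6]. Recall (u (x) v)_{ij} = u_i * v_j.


The outer product entry T_{ij} = u_i * v_j.
We need i=2, j=2.
u_2 = 6, v_2 = 6
T_{2,2} = 6 * 6 = 36

36


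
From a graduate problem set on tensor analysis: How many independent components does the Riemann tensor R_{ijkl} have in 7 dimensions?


The Riemann tensor in d dimensions has d^2(d^2 - 1)/12 independent components.
d = 7, so d^2 = 49
d^2 - 1 = 48
d^2(d^2 - 1) = 49 * 48 = 2352
Divide by 12: 2352 / 12 = 196

196


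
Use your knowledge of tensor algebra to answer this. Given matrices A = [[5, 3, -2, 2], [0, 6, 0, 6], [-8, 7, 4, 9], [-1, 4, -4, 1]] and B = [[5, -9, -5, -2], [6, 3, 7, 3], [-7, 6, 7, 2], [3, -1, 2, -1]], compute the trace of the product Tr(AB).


Tr(AB) = sum_i (AB)_{ii} where (AB)_{ii} = sum_k A_{ik} B_{ki}.
(AB)_{11} = 5*5 + 3*6 + -2*-7 + 2*3 = 63
(AB)_{22} = 0*-9 + 6*3 + 0*6 + 6*-1 = 12
(AB)_{33} = -8*-5 + 7*7 + 4*7 + 9*2 = 135
(AB)_{44} = -1*-2 + 4*3 + -4*2 + 1*-1 = 5
Tr(AB) = 63 + 12 + 135 + 5 = 215

215


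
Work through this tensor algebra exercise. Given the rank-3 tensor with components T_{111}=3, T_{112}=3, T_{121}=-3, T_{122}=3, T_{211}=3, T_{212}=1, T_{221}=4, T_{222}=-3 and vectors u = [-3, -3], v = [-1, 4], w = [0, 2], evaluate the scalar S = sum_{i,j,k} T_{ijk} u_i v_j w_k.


S = sum over i,j,k of T_{ijk} u_i v_j w_k. Expanding all 8 terms:
T_{111}*u_1*v_1*w_1 = 3*-3*-1*0 = 0  (running total: 0)
T_{112}*u_1*v_1*w_2 = 3*-3*-1*2 = 18  (running total: 18)
T_{121}*u_1*v_2*w_1 = -3*-3*4*0 = 0  (running total: 18)
T_{122}*u_1*v_2*w_2 = 3*-3*4*2 = -72  (running total: -54)
T_{211}*u_2*v_1*w_1 = 3*-3*-1*0 = 0  (running total: -54)
T_{212}*u_2*v_1*w_2 = 1*-3*-1*2 = 6  (running total: -48)
T_{221}*u_2*v_2*w_1 = 4*-3*4*0 = 0  (running total: -48)
T_{222}*u_2*v_2*w_2 = -3*-3*4*2 = 72  (running total: 24)
S = 24

24


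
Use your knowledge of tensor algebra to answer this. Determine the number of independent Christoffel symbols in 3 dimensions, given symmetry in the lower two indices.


Christoffel symbols Gamma^k_{ij} are symmetric in i,j, so there are d * d(d+1)/2 independent symbols.
d = 3
d(d+1)/2 = 3 * 4 / 2 = 6
Total = 3 * 6 = 18

18


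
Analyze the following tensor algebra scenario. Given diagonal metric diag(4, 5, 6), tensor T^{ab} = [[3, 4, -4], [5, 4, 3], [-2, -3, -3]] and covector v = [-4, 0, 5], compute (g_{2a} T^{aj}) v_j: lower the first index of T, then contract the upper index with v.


Step 1: lower the first index. For a diagonal metric, g_{ia} T^{aj} = g_{ii} T^{ij} (no sum on i).
g_{22} = 5
S_2{}^1 = 5 * T^{21} = 5 * 5 = 25
S_2{}^2 = 5 * T^{22} = 5 * 4 = 20
S_2{}^3 = 5 * T^{23} = 5 * 3 = 15
Step 2: contract S_2{}^j with v_j.
S_2{}^1 * v_1 = 25 * -4 = -100
S_2{}^2 * v_2 = 20 * 0 = 0
S_2{}^3 * v_3 = 15 * 5 = 75
Result = -100 + 0 + 75 = -25

-25


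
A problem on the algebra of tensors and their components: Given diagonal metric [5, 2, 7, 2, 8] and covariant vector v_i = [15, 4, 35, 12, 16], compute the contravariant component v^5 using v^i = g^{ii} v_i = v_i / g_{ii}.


To raise an index with a diagonal metric: v^i = v_i / g_{ii}.
For index 5: v_5 = 16, g_{55} = 8
v^5 = 16 / 8 = 2

2


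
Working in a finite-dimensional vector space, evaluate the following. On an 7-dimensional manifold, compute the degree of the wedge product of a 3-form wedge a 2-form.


The degree of a wedge product is the sum of the degrees of the individual forms.
Degrees: 3, 2
Total degree = 3 + 2 = 5

5


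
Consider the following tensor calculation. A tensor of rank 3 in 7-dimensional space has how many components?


The number of components of a rank-r tensor in d dimensions is d^r.
Here d = 7 and r = 3.
7^3 = 343

343


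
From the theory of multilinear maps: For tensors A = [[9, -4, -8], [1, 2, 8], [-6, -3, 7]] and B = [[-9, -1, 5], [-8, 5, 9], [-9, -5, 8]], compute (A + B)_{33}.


Tensor addition is component-wise: (A + B)_{ij} = A_{ij} + B_{ij}.
A_{33} = 7
B_{33} = 8
(A + B)_{33} = 7 + 8 = 15

15


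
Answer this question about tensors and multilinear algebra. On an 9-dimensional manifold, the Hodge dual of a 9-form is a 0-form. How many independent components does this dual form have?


The Hodge dual of a p-form on an n-dimensional manifold is an (n-p)-form.
n = 9, p = 9, so dual degree = 9 - 9 = 0
The number of components is C(n, n-p) = C(9, 0) = 1

1


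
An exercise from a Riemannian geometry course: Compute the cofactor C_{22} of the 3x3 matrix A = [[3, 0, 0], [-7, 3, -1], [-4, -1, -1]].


To find cofactor C_{22}, delete row 2 and column 2.
The resulting 2x2 submatrix is: [[3, 0], [-4, -1]]
Minor M_{22} = 3*-1 - 0*-4
  = -3 - 0 = -3
Sign = (-1)^(2+2) = (-1)^4 = 1
Cofactor C_{22} = 1 * -3 = -3

-3


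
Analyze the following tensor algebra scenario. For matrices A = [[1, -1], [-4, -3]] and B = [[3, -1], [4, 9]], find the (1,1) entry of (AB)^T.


(AB)^T_{ij} = (AB)_{ji} = sum_k A_{jk} B_{ki}.
For i=1, j=1 we need (AB)_{11}:
A_{11} * B_{11} = 1 * 3 = 3
A_{12} * B_{21} = -1 * 4 = -4
Sum = 3 + -4 = -1

-1


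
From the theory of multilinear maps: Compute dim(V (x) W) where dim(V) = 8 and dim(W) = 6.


The dimension of a tensor product is the product of dimensions.
dim(V) = 8, dim(W) = 6
dim(V (x) W) = 8 * 6 = 48

48


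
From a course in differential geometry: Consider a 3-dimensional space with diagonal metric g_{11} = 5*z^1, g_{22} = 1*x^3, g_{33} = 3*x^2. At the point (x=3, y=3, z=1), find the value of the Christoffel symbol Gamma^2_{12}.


For a diagonal metric, Gamma^k_{ij} = (1/2) g^{kk} (dg_{ik}/dx_j + dg_{jk}/dx_i - dg_{ij}/dx_k).
The metric is diagonal, so g_{ab} = 0 for a != b.
At the given point: g_{11} = 5, g_{22} = 27, g_{33} = 27
g^{22} = 1/27
dg_{12}/dx_2 = 0 (off-diagonal)
dg_{22}/dx_1 = dg_{22}/dx_1 = 27
dg_{12}/dx_2 = 0 (off-diagonal)
Numerator = 0 + 27 - 0 = 27
Gamma^2_{12} = 27 / (2 * 27) = 1/2

1/2


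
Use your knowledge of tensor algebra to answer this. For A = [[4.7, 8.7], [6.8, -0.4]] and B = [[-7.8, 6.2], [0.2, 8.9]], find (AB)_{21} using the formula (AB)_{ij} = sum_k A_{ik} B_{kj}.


(AB)_{ij} = sum_k A_{ik} B_{kj}.
For i=2, j=1:
A_{21} * B_{11} = 6.8 * -7.8 = -53.04
A_{22} * B_{21} = -0.4 * 0.2 = -0.08
Sum = -53.04 + -0.08 = -53.12

-53.12


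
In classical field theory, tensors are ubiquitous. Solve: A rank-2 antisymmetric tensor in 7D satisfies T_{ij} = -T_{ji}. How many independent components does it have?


An antisymmetric rank-2 tensor satisfies A_{ij} = -A_{ji}, so diagonal entries are zero.
The independent components are the upper-triangular entries: C(n, 2) = n(n-1)/2.
n = 7
C(7, 2) = 7 * 6 / 2 = 42 / 2 = 21

21


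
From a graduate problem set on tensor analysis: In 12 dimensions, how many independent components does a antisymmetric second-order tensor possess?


A antisymmetric rank-2 tensor in d dimensions has d(d-1)/2 independent components.
d = 12
d(d-1)/2 = 12 * 11 / 2 = 132 / 2 = 66

66


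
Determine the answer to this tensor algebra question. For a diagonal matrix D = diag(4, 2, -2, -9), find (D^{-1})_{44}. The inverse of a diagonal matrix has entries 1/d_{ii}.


For a diagonal matrix, the inverse has entries (D^{-1})_{ii} = 1/d_{ii}.
The diagonal entries are: d_{11} = 4, d_{22} = 2, d_{33} = -2, d_{44} = -9
We need (D^{-1})_{44} = 1/d_{44} = 1/-9 = -1/9

-1/9


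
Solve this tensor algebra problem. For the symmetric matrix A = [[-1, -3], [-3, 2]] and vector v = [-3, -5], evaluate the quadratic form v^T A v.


First compute Av:
(Av)_1 = -1*-3 + -3*-5 = 18
(Av)_2 = -3*-3 + 2*-5 = -1
Av = [18, -1]
Then v^T (Av) = -3*18 + -5*-1
= -54 + 5 = -49

-49


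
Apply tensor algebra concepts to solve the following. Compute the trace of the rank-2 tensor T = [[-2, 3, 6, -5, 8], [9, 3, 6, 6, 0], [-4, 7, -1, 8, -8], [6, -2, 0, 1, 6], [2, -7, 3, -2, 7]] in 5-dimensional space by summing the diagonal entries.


The contraction (trace) of a rank-2 tensor is the sum of its diagonal elements.
Diagonal entries: A[1,1] = -2, A[2,2] = 3, A[3,3] = -1, A[4,4] = 1, A[5,5] = 7
Tr(A) = -2 + 3 + -1 + 1 + 7 = 8

8


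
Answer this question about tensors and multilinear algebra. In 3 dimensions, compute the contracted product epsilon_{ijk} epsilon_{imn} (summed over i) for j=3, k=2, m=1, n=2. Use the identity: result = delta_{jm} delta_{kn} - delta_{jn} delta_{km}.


Using the identity: epsilon_{ijk} epsilon_{imn} = delta_{jm} delta_{kn} - delta_{jn} delta_{km}.
delta_{31} = 0
delta_{22} = 1
delta_{32} = 0
delta_{21} = 0
Result = 0 * 1 - 0 * 0 = 0 - 0 = 0

0


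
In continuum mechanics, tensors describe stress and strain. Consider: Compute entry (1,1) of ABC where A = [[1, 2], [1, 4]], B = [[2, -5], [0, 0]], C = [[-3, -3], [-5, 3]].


(ABC)_{11} = sum_m (AB)_{1m} C_{m1}. First compute row 1 of AB.
(AB)_{11} = 1*2 + 2*0 = 2
(AB)_{12} = 1*-5 + 2*0 = -5
Now contract with column 1 of C:
(AB)_{11} * C_{11} = 2 * -3 = -6
(AB)_{12} * C_{21} = -5 * -5 = 25
(ABC)_{11} = -6 + 25 = 19

19


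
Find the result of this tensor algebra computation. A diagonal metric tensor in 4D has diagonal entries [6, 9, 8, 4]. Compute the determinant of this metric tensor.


For a diagonal metric, the determinant is the product of diagonal entries.
Diagonal entries: 6, 9, 8, 4
det(g) = 6 * 9 * 8 * 4 = 1728

1728


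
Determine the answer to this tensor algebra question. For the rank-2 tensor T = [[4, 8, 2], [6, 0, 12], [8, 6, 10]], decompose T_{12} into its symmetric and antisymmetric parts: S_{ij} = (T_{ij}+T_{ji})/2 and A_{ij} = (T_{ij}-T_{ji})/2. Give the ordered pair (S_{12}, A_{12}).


T_{12} = 8
T_{21} = 6
S_{12} = (8 + 6)/2 = 14/2 = 7
A_{12} = (8 - 6)/2 = 2/2 = 1
Check: S + A = 7 + 1 = 8 = T_{12}.

(7, 1)


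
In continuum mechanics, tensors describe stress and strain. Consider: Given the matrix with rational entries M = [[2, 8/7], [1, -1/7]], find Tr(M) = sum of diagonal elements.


The trace is the sum of diagonal entries.
Diagonal: M[1,1] = 2, M[2,2] = -1/7
Tr(M) = 2 + -1/7
Computing step by step:
After adding M[1,1]: 2
After adding M[2,2]: 13/7
Tr(M) = 13/7

13/7


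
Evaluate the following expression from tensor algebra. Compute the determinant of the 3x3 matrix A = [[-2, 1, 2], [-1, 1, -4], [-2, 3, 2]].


Expanding along the first row, det(A) = a11*M_11 - a12*M_12 + a13*M_13, where M_1j is the (1,j) minor.
Minor M_11 = 1*2 - -4*3 = 14
Minor M_12 = -1*2 - -4*-2 = -10
Minor M_13 = -1*3 - 1*-2 = -1
det = -2*(14) - 1*(-10) + 2*(-1)
    = -28 - -10 + -2
    = -20

-20


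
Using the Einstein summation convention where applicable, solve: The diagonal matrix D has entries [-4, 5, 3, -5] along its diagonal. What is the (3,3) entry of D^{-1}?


For a diagonal matrix, the inverse has entries (D^{-1})_{ii} = 1/d_{ii}.
The diagonal entries are: d_{11} = -4, d_{22} = 5, d_{33} = 3, d_{44} = -5
We need (D^{-1})_{33} = 1/d_{33} = 1/3 = 1/3

1/3


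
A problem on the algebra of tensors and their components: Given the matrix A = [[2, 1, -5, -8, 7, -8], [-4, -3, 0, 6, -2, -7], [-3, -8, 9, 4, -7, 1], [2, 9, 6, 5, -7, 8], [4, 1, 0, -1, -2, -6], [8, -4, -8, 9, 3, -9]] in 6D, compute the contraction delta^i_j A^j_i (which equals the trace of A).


The contraction (trace) of a rank-2 tensor is the sum of its diagonal elements.
Diagonal entries: A[1,1] = 2, A[2,2] = -3, A[3,3] = 9, A[4,4] = 5, A[5,5] = -2, A[6,6] = -9
Tr(A) = 2 + -3 + 9 + 5 + -2 + -9 = 2

2


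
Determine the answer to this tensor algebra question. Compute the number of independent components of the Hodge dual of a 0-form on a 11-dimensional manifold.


The Hodge dual of a p-form on an n-dimensional manifold is an (n-p)-form.
n = 11, p = 0, so dual degree = 11 - 0 = 11
The number of components is C(n, n-p) = C(11, 11) = 1

1


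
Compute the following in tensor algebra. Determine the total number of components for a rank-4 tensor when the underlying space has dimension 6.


The number of components of a rank-r tensor in d dimensions is d^r.
Here d = 6 and r = 4.
6^4 = 1296

1296


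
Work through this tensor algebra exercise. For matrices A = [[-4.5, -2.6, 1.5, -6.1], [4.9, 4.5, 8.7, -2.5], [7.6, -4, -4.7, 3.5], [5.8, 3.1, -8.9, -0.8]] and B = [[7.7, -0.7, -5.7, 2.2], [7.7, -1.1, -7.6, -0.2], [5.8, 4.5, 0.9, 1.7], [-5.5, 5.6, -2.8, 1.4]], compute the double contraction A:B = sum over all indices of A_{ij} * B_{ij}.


A:B = sum over all i,j of A_{ij} * B_{ij}.
Row 1: -4.5*7.7=-34.65, -2.6*-0.7=1.82, 1.5*-5.7=-8.55, -6.1*2.2=-13.42 => row sum = -54.8
Row 2: 4.9*7.7=37.73, 4.5*-1.1=-4.95, 8.7*-7.6=-66.12, -2.5*-0.2=0.5 => row sum = -32.84
Row 3: 7.6*5.8=44.08, -4*4.5=-18, -4.7*0.9=-4.23, 3.5*1.7=5.95 => row sum = 27.8
Row 4: 5.8*-5.5=-31.9, 3.1*5.6=17.36, -8.9*-2.8=24.92, -0.8*1.4=-1.12 => row sum = 9.26
Total = -54.8 + -32.84 + 27.8 + 9.26 = -50.58

-50.58


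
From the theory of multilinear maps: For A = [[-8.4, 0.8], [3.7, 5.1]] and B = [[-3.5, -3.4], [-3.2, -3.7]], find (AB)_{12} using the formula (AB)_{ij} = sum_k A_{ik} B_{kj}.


(AB)_{ij} = sum_k A_{ik} B_{kj}.
For i=1, j=2:
A_{11} * B_{12} = -8.4 * -3.4 = 28.56
A_{12} * B_{22} = 0.8 * -3.7 = -2.96
Sum = 28.56 + -2.96 = 25.6

25.6


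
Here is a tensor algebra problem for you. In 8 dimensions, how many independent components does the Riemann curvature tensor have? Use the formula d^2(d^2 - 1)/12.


The Riemann tensor in d dimensions has d^2(d^2 - 1)/12 independent components.
d = 8, so d^2 = 64
d^2 - 1 = 63
d^2(d^2 - 1) = 64 * 63 = 4032
Divide by 12: 4032 / 12 = 336

336


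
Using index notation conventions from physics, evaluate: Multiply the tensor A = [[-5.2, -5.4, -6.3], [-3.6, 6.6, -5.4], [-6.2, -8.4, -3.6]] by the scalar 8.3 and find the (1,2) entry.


Scalar multiplication: (cA)_{ij} = c * A_{ij}.
c = 8.3
A_{12} = -5.4
(cA)_{12} = 8.3 * -5.4 = -44.82

-44.82


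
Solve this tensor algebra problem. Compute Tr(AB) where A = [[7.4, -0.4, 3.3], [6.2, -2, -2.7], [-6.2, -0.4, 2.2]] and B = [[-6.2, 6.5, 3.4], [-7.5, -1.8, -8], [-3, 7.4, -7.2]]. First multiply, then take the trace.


Tr(AB) = sum_i (AB)_{ii} where (AB)_{ii} = sum_k A_{ik} B_{ki}.
(AB)_{11} = 7.4*-6.2 + -0.4*-7.5 + 3.3*-3 = -52.78
(AB)_{22} = 6.2*6.5 + -2*-1.8 + -2.7*7.4 = 23.92
(AB)_{33} = -6.2*3.4 + -0.4*-8 + 2.2*-7.2 = -33.72
Tr(AB) = -52.78 + 23.92 + -33.72 = -62.58

-62.58


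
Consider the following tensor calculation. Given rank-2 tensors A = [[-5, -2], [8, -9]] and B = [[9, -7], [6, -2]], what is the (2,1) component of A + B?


Tensor addition is component-wise: (A + B)_{ij} = A_{ij} + B_{ij}.
A_{21} = 8
B_{21} = 6
(A + B)_{21} = 8 + 6 = 14

14


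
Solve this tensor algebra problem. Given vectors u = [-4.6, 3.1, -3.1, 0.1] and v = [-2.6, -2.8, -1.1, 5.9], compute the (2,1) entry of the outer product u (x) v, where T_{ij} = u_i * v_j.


The outer product entry T_{ij} = u_i * v_j.
We need i=2, j=1.
u_2 = 3.1, v_1 = -2.6
T_{2,1} = 3.1 * -2.6 = -8.06

-8.06


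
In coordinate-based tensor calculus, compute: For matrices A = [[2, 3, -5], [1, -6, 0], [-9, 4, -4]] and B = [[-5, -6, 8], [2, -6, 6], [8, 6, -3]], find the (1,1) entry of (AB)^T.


(AB)^T_{ij} = (AB)_{ji} = sum_k A_{jk} B_{ki}.
For i=1, j=1 we need (AB)_{11}:
A_{11} * B_{11} = 2 * -5 = -10
A_{12} * B_{21} = 3 * 2 = 6
A_{13} * B_{31} = -5 * 8 = -40
Sum = -10 + 6 + -40 = -44

-44


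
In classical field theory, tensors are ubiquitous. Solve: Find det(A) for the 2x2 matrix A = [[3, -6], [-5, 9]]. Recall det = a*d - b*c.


For a 2x2 matrix [[a, b], [c, d]], det = a*d - b*c.
a = 3, b = -6, c = -5, d = 9
a*d = 3 * 9 = 27
b*c = -6 * -5 = 30
det = 27 - 30 = -3

-3


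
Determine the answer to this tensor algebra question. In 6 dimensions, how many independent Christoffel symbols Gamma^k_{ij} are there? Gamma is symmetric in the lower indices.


Christoffel symbols Gamma^k_{ij} are symmetric in i,j, so there are d * d(d+1)/2 independent symbols.
d = 6
d(d+1)/2 = 6 * 7 / 2 = 21
Total = 6 * 21 = 126

126


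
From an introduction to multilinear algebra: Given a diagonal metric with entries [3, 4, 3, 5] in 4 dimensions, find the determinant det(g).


For a diagonal metric, the determinant is the product of diagonal entries.
Diagonal entries: 3, 4, 3, 5
det(g) = 3 * 4 * 3 * 5 = 180

180


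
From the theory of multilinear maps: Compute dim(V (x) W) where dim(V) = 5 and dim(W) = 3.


The dimension of a tensor product is the product of dimensions.
dim(V) = 5, dim(W) = 3
dim(V (x) W) = 5 * 3 = 15

15


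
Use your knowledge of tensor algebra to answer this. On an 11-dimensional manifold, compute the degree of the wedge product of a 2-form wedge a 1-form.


The degree of a wedge product is the sum of the degrees of the individual forms.
Degrees: 2, 1
Total degree = 2 + 1 = 3

3


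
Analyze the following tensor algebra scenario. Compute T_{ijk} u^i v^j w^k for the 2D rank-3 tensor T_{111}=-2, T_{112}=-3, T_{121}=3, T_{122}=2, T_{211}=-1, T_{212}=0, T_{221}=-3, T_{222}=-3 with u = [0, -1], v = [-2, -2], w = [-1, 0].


S = sum over i,j,k of T_{ijk} u_i v_j w_k. Expanding all 8 terms:
T_{111}*u_1*v_1*w_1 = -2*0*-2*-1 = 0  (running total: 0)
T_{112}*u_1*v_1*w_2 = -3*0*-2*0 = 0  (running total: 0)
T_{121}*u_1*v_2*w_1 = 3*0*-2*-1 = 0  (running total: 0)
T_{122}*u_1*v_2*w_2 = 2*0*-2*0 = 0  (running total: 0)
T_{211}*u_2*v_1*w_1 = -1*-1*-2*-1 = 2  (running total: 2)
T_{212}*u_2*v_1*w_2 = 0*-1*-2*0 = 0  (running total: 2)
T_{221}*u_2*v_2*w_1 = -3*-1*-2*-1 = 6  (running total: 8)
T_{222}*u_2*v_2*w_2 = -3*-1*-2*0 = 0  (running total: 8)
S = 8

8


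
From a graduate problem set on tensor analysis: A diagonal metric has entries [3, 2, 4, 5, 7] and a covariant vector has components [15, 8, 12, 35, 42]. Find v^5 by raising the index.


To raise an index with a diagonal metric: v^i = v_i / g_{ii}.
For index 5: v_5 = 42, g_{55} = 7
v^5 = 42 / 7 = 6

6


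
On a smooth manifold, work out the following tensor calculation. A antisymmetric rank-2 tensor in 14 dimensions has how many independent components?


A antisymmetric rank-2 tensor in d dimensions has d(d-1)/2 independent components.
d = 14
d(d-1)/2 = 14 * 13 / 2 = 182 / 2 = 91

91


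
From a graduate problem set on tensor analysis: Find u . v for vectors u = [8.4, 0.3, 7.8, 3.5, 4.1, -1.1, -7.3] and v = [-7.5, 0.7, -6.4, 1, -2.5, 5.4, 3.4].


The inner product u . v = sum of u_i * v_i.
Term-by-term: 8.4 * -7.5, 0.3 * 0.7, 7.8 * -6.4, 3.5 * 1, 4.1 * -2.5, -1.1 * 5.4, -7.3 * 3.4
Products: -63, 0.21, -49.92, 3.5, -10.25, -5.94, -24.82
Sum = -63 + 0.21 + -49.92 + 3.5 + -10.25 + -5.94 + -24.82 = -150.22

-150.22


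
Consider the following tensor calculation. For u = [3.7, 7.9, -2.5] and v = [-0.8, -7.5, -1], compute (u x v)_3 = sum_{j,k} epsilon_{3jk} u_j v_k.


(u x v)_3 = sum_{j,k} epsilon_{3jk} u_j v_k. Only permutations of (1,2,3) contribute; the two non-zero terms are:
eps_{312} u_1 v_2 = 1 * 3.7 * -7.5 = -27.75
eps_{321} u_2 v_1 = -1 * 7.9 * -0.8 = 6.32
(u x v)_3 = -21.43

-21.43


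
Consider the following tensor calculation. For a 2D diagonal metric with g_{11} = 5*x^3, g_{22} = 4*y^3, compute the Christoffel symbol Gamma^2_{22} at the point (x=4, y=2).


For a diagonal metric, Gamma^k_{ij} = (1/2) g^{kk} (dg_{ik}/dx_j + dg_{jk}/dx_i - dg_{ij}/dx_k).
The metric is diagonal, so g_{ab} = 0 for a != b.
At the given point: g_{11} = 320, g_{22} = 32
g^{22} = 1/32
dg_{22}/dx_2 = dg_{22}/dx_2 = 48
dg_{22}/dx_2 = dg_{22}/dx_2 = 48
dg_{22}/dx_2 = dg_{22}/dx_2 = 48
Numerator = 48 + 48 - 48 = 48
Gamma^2_{22} = 48 / (2 * 32) = 3/4

3/4


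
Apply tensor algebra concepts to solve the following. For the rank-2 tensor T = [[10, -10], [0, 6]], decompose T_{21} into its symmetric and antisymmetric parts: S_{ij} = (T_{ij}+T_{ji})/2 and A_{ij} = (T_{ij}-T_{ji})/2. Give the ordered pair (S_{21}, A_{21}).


T_{21} = 0
T_{12} = -10
S_{21} = (0 + -10)/2 = -10/2 = -5
A_{21} = (0 - -10)/2 = 10/2 = 5
Check: S + A = -5 + 5 = 0 = T_{21}.

(-5, 5)


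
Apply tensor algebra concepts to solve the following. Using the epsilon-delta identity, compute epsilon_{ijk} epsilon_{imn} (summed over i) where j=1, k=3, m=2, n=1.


Using the identity: epsilon_{ijk} epsilon_{imn} = delta_{jm} delta_{kn} - delta_{jn} delta_{km}.
delta_{12} = 0
delta_{31} = 0
delta_{11} = 1
delta_{32} = 0
Result = 0 * 0 - 1 * 0 = 0 - 0 = 0

0


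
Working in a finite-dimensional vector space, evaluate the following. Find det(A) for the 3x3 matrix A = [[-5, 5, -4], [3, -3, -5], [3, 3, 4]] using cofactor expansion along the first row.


Expanding along the first row, det(A) = a11*M_11 - a12*M_12 + a13*M_13, where M_1j is the (1,j) minor.
Minor M_11 = -3*4 - -5*3 = 3
Minor M_12 = 3*4 - -5*3 = 27
Minor M_13 = 3*3 - -3*3 = 18
det = -5*(3) - 5*(27) + -4*(18)
    = -15 - 135 + -72
    = -222

-222


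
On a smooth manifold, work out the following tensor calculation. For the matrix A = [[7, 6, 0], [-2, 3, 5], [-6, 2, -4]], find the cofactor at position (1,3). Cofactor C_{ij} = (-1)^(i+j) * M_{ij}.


To find cofactor C_{13}, delete row 1 and column 3.
The resulting 2x2 submatrix is: [[-2, 3], [-6, 2]]
Minor M_{13} = -2*2 - 3*-6
  = -4 - -18 = 14
Sign = (-1)^(1+3) = (-1)^4 = 1
Cofactor C_{13} = 1 * 14 = 14

14


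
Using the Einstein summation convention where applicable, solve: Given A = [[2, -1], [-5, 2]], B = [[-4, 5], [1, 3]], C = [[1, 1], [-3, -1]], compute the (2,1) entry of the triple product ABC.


(ABC)_{21} = sum_m (AB)_{2m} C_{m1}. First compute row 2 of AB.
(AB)_{21} = -5*-4 + 2*1 = 22
(AB)_{22} = -5*5 + 2*3 = -19
Now contract with column 1 of C:
(AB)_{21} * C_{11} = 22 * 1 = 22
(AB)_{22} * C_{21} = -19 * -3 = 57
(ABC)_{21} = 22 + 57 = 79

79


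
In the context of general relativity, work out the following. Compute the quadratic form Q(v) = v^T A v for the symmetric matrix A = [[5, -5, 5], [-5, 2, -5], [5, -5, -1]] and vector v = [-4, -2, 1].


First compute Av:
(Av)_1 = 5*-4 + -5*-2 + 5*1 = -5
(Av)_2 = -5*-4 + 2*-2 + -5*1 = 11
(Av)_3 = 5*-4 + -5*-2 + -1*1 = -11
Av = [-5, 11, -11]
Then v^T (Av) = -4*-5 + -2*11 + 1*-11
= 20 + -22 + -11 = -13

-13


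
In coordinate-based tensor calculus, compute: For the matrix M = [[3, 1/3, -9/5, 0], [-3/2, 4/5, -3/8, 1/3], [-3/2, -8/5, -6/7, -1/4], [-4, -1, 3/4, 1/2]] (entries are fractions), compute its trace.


The trace is the sum of diagonal entries.
Diagonal: M[1,1] = 3, M[2,2] = 4/5, M[3,3] = -6/7, M[4,4] = 1/2
Tr(M) = 3 + 4/5 + -6/7 + 1/2
Computing step by step:
After adding M[1,1]: 3
After adding M[2,2]: 19/5
After adding M[3,3]: 103/35
After adding M[4,4]: 241/70
Tr(M) = 241/70

241/70


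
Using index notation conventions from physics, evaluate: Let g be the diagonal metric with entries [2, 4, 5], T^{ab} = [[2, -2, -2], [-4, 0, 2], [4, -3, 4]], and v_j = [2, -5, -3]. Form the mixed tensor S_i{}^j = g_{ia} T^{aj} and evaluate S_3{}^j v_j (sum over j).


Step 1: lower the first index. For a diagonal metric, g_{ia} T^{aj} = g_{ii} T^{ij} (no sum on i).
g_{33} = 5
S_3{}^1 = 5 * T^{31} = 5 * 4 = 20
S_3{}^2 = 5 * T^{32} = 5 * -3 = -15
S_3{}^3 = 5 * T^{33} = 5 * 4 = 20
Step 2: contract S_3{}^j with v_j.
S_3{}^1 * v_1 = 20 * 2 = 40
S_3{}^2 * v_2 = -15 * -5 = 75
S_3{}^3 * v_3 = 20 * -3 = -60
Result = 40 + 75 + -60 = 55

55


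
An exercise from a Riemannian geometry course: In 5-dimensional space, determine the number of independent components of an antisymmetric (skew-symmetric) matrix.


An antisymmetric rank-2 tensor satisfies A_{ij} = -A_{ji}, so diagonal entries are zero.
The independent components are the upper-triangular entries: C(n, 2) = n(n-1)/2.
n = 5
C(5, 2) = 5 * 4 / 2 = 20 / 2 = 10

10
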